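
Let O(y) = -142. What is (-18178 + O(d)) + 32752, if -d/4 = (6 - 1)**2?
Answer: 14432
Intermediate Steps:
d = -100 (d = -4*(6 - 1)**2 = -4*5**2 = -4*25 = -100)
(-18178 + O(d)) + 32752 = (-18178 - 142) + 32752 = -18320 + 32752 = 14432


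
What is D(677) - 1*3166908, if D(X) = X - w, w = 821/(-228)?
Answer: -721899847/228 ≈ -3.1662e+6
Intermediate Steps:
w = -821/228 (w = 821*(-1/228) = -821/228 ≈ -3.6009)
D(X) = 821/228 + X (D(X) = X - 1*(-821/228) = X + 821/228 = 821/228 + X)
D(677) - 1*3166908 = (821/228 + 677) - 1*3166908 = 155177/228 - 3166908 = -721899847/228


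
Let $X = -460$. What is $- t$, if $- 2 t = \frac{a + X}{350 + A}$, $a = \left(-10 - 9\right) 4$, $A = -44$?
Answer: $- \frac{134}{153} \approx -0.87582$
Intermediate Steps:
$a = -76$ ($a = \left(-19\right) 4 = -76$)
$t = \frac{134}{153}$ ($t = - \frac{\left(-76 - 460\right) \frac{1}{350 - 44}}{2} = - \frac{\left(-536\right) \frac{1}{306}}{2} = \left(- \frac{1}{2}\right) \left(- \frac{268}{153}\right) = \frac{134}{153} \approx 0.87582$)
$- t = \left(-1\right) \frac{134}{153} = - \frac{134}{153}$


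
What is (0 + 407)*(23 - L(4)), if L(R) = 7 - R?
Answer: 8140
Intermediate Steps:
(0 + 407)*(23 - L(4)) = (0 + 407)*(23 - (7 - 1*4)) = 407*(23 - (7 - 4)) = 407*(23 - 1*3) = 407*(23 - 3) = 407*20 = 8140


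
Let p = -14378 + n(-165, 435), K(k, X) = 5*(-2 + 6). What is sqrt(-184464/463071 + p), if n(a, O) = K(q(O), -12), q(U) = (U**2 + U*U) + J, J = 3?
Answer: I*sqrt(6981722393142)/22051 ≈ 119.83*I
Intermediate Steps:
q(U) = 3 + 2*U**2 (q(U) = (U**2 + U*U) + 3 = (U**2 + U**2) + 3 = 2*U**2 + 3 = 3 + 2*U**2)
K(k, X) = 20 (K(k, X) = 5*4 = 20)
n(a, O) = 20
p = -14358 (p = -14378 + 20 = -14358)
sqrt(-184464/463071 + p) = sqrt(-184464/463071 - 14358) = sqrt(-184464*1/463071 - 14358) = sqrt(-8784/22051 - 14358) = sqrt(-316617042/22051) = I*sqrt(6981722393142)/22051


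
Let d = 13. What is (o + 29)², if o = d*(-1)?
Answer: 256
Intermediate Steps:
o = -13 (o = 13*(-1) = -13)
(o + 29)² = (-13 + 29)² = 16² = 256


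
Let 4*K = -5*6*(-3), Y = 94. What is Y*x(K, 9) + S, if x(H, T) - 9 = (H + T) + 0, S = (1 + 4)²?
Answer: 3832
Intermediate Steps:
S = 25 (S = 5² = 25)
K = 45/2 (K = (-5*6*(-3))/4 = (-30*(-3))/4 = (¼)*90 = 45/2 ≈ 22.500)
x(H, T) = 9 + H + T (x(H, T) = 9 + ((H + T) + 0) = 9 + (H + T) = 9 + H + T)
Y*x(K, 9) + S = 94*(9 + 45/2 + 9) + 25 = 94*(81/2) + 25 = 3807 + 25 = 3832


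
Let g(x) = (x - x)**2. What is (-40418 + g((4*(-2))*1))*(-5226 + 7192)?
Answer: -79461788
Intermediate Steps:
g(x) = 0 (g(x) = 0**2 = 0)
(-40418 + g((4*(-2))*1))*(-5226 + 7192) = (-40418 + 0)*(-5226 + 7192) = -40418*1966 = -79461788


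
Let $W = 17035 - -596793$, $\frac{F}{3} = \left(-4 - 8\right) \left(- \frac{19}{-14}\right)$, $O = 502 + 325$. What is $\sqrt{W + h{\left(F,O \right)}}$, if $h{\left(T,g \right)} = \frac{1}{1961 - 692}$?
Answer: $\frac{\sqrt{109831630353}}{423} \approx 783.47$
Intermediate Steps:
$O = 827$
$F = - \frac{342}{7}$ ($F = 3 \left(-4 - 8\right) \left(- \frac{19}{-14}\right) = 3 \left(- 12 \left(\left(-19\right) \left(- \frac{1}{14}\right)\right)\right) = 3 \left(\left(-12\right) \frac{19}{14}\right) = 3 \left(- \frac{114}{7}\right) = - \frac{342}{7} \approx -48.857$)
$h{\left(T,g \right)} = \frac{1}{1269}$
$W = 613828$ ($W = 17035 + 596793 = 613828$)
$\sqrt{W + h{\left(F,O \right)}} = \sqrt{613828 + \frac{1}{1269}} = \sqrt{\frac{778947733}{1269}} = \frac{\sqrt{109831630353}}{423}$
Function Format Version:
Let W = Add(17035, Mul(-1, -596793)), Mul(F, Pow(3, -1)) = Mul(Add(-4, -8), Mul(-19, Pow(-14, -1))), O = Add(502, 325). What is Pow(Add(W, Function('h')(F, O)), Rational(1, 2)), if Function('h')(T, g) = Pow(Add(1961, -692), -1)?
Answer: Mul(Rational(1, 423), Pow(109831630353, Rational(1, 2))) ≈ 783.47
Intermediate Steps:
O = 827
F = Rational(-342, 7) (F = Mul(3, Mul(Add(-4, -8), Mul(-19, Pow(-14, -1)))) = Mul(3, Mul(-12, Mul(-19, Rational(-1, 14)))) = Mul(3, Mul(-12, Rational(19, 14))) = Mul(3, Rational(-114, 7)) = Rational(-342, 7) ≈ -48.857)
Function('h')(T, g) = Rational(1, 1269) (Function('h')(T, g) = Pow(1269, -1) = Rational(1, 1269))
W = 613828 (W = Add(17035, 596793) = 613828)
Pow(Add(W, Function('h')(F, O)), Rational(1, 2)) = Pow(Add(613828, Rational(1, 1269)), Rational(1, 2)) = Pow(Rational(778947733, 1269), Rational(1, 2)) = Mul(Rational(1, 423), Pow(109831630353, Rational(1, 2)))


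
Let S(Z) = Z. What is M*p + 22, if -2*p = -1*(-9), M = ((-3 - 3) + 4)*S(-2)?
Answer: 4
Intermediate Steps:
M = 4 (M = ((-3 - 3) + 4)*(-2) = (-6 + 4)*(-2) = -2*(-2) = 4)
p = -9/2 (p = -(-1)*(-9)/2 = -½*9 = -9/2 ≈ -4.5000)
M*p + 22 = 4*(-9/2) + 22 = -18 + 22 = 4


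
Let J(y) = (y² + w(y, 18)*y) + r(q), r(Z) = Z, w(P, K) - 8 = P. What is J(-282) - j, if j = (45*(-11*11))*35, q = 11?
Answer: 347378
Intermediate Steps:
w(P, K) = 8 + P
j = -190575 (j = (45*(-121))*35 = -5445*35 = -190575)
J(y) = 11 + y² + y*(8 + y) (J(y) = (y² + (8 + y)*y) + 11 = (y² + y*(8 + y)) + 11 = 11 + y² + y*(8 + y))
J(-282) - j = (11 + (-282)² - 282*(8 - 282)) - 1*(-190575) = (11 + 79524 - 282*(-274)) + 190575 = (11 + 79524 + 77268) + 190575 = 156803 + 190575 = 347378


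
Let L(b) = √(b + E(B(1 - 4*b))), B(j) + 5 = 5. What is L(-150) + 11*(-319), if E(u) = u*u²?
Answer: -3509 + 5*I*√6 ≈ -3509.0 + 12.247*I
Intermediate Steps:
B(j) = 0 (B(j) = -5 + 5 = 0)
E(u) = u³
L(b) = √b (L(b) = √(b + 0³) = √(b + 0) = √b)
L(-150) + 11*(-319) = √(-150) + 11*(-319) = 5*I*√6 - 3509 = -3509 + 5*I*√6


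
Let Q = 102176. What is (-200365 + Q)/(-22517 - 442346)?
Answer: 14027/66409 ≈ 0.21122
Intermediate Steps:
(-200365 + Q)/(-22517 - 442346) = (-200365 + 102176)/(-22517 - 442346) = -98189/(-464863) = -98189*(-1/464863) = 14027/66409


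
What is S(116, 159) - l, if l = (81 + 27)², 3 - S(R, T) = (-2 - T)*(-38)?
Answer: -17779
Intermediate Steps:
S(R, T) = -73 - 38*T (S(R, T) = 3 - (-2 - T)*(-38) = 3 - (76 + 38*T) = 3 + (-76 - 38*T) = -73 - 38*T)
l = 11664 (l = 108² = 11664)
S(116, 159) - l = (-73 - 38*159) - 1*11664 = (-73 - 6042) - 11664 = -6115 - 11664 = -17779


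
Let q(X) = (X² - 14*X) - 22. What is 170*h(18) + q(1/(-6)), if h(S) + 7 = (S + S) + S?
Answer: 286933/36 ≈ 7970.4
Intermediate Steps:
q(X) = -22 + X² - 14*X
h(S) = -7 + 3*S (h(S) = -7 + ((S + S) + S) = -7 + (2*S + S) = -7 + 3*S)
170*h(18) + q(1/(-6)) = 170*(-7 + 3*18) + (-22 + (1/(-6))² - 14/(-6)) = 170*(-7 + 54) + (-22 + (-⅙)² - 14*(-⅙)) = 170*47 + (-22 + 1/36 + 7/3) = 7990 - 707/36 = 286933/36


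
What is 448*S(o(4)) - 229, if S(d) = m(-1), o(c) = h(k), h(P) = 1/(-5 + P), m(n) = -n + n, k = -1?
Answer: -229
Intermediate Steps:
m(n) = 0
o(c) = -⅙ (o(c) = 1/(-5 - 1) = 1/(-6) = -⅙)
S(d) = 0
448*S(o(4)) - 229 = 448*0 - 229 = 0 - 229 = -229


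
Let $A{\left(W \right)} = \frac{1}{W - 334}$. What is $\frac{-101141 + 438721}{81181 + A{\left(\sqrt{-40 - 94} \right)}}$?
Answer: $\frac{3060873493594480}{736076669027183} + \frac{337580 i \sqrt{134}}{736076669027183} \approx 4.1584 + 5.3089 \cdot 10^{-9} i$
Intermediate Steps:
$A{\left(W \right)} = \frac{1}{-334 + W}$
$\frac{-101141 + 438721}{81181 + A{\left(\sqrt{-40 - 94} \right)}} = \frac{-101141 + 438721}{81181 + \frac{1}{-334 + \sqrt{-40 - 94}}} = \frac{337580}{81181 + \frac{1}{-334 + \sqrt{-134}}} = \frac{337580}{81181 + \frac{1}{-334 + i \sqrt{134}}}$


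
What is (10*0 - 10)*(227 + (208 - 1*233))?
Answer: -2020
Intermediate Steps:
(10*0 - 10)*(227 + (208 - 1*233)) = (0 - 10)*(227 + (208 - 233)) = -10*(227 - 25) = -10*202 = -2020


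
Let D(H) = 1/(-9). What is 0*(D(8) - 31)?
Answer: 0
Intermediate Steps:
D(H) = -⅑ (D(H) = 1*(-⅑) = -⅑)
0*(D(8) - 31) = 0*(-⅑ - 31) = 0*(-280/9) = 0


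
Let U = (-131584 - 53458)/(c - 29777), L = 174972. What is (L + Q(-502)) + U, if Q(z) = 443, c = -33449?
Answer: 5545486916/31613 ≈ 1.7542e+5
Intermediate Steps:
U = 92521/31613 (U = (-131584 - 53458)/(-33449 - 29777) = -185042/(-63226) = -185042*(-1/63226) = 92521/31613 ≈ 2.9267)
(L + Q(-502)) + U = (174972 + 443) + 92521/31613 = 175415 + 92521/31613 = 5545486916/31613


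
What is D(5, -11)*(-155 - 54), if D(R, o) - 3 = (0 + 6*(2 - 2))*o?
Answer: -627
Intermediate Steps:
D(R, o) = 3 (D(R, o) = 3 + (0 + 6*(2 - 2))*o = 3 + (0 + 6*0)*o = 3 + (0 + 0)*o = 3 + 0*o = 3 + 0 = 3)
D(5, -11)*(-155 - 54) = 3*(-155 - 54) = 3*(-209) = -627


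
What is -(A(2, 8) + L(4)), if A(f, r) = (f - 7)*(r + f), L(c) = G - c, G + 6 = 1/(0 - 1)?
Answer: 61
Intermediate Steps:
G = -7 (G = -6 + 1/(0 - 1) = -6 + 1/(-1) = -6 - 1 = -7)
L(c) = -7 - c
A(f, r) = (-7 + f)*(f + r)
-(A(2, 8) + L(4)) = -((2² - 7*2 - 7*8 + 2*8) + (-7 - 1*4)) = -((4 - 14 - 56 + 16) + (-7 - 4)) = -(-50 - 11) = -1*(-61) = 61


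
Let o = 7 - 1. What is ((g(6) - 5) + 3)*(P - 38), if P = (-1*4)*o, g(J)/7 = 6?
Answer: -2480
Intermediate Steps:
g(J) = 42 (g(J) = 7*6 = 42)
o = 6
P = -24 (P = -1*4*6 = -4*6 = -24)
((g(6) - 5) + 3)*(P - 38) = ((42 - 5) + 3)*(-24 - 38) = (37 + 3)*(-62) = 40*(-62) = -2480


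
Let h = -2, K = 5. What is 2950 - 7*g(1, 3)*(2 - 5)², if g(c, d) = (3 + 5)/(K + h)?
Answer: 2782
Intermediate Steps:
g(c, d) = 8/3 (g(c, d) = (3 + 5)/(5 - 2) = 8/3)
2950 - 7*g(1, 3)*(2 - 5)² = 2950 - 7*(8/3)*(2 - 5)² = 2950 - 56*(-3)²/3 = 2950 - 56*9/3 = 2950 - 1*168 = 2950 - 168 = 2782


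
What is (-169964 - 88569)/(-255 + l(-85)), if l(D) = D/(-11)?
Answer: 2843863/2720 ≈ 1045.5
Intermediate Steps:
l(D) = -D/11 (l(D) = D*(-1/11) = -D/11)
(-169964 - 88569)/(-255 + l(-85)) = (-169964 - 88569)/(-255 - 1/11*(-85)) = -258533/(-255 + 85/11) = -258533/(-2720/11) = -258533*(-11/2720) = 2843863/2720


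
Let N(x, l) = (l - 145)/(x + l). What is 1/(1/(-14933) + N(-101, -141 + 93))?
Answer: 2225017/2881920 ≈ 0.77206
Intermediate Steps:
N(x, l) = (-145 + l)/(l + x)
1/(1/(-14933) + N(-101, -141 + 93)) = 1/(1/(-14933) + (-145 + (-141 + 93))/((-141 + 93) - 101)) = 1/(-1/14933 + (-145 - 48)/(-48 - 101)) = 1/(-1/14933 - 193/(-149)) = 1/(-1/14933 - 1/149*(-193)) = 1/(-1/14933 + 193/149) = 1/(2881920/2225017) = 2225017/2881920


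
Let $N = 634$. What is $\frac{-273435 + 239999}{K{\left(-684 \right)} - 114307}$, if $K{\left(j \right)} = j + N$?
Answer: $\frac{33436}{114357} \approx 0.29238$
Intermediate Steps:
$K{\left(j \right)} = 634 + j$ ($K{\left(j \right)} = j + 634 = 634 + j$)
$\frac{-273435 + 239999}{K{\left(-684 \right)} - 114307} = \frac{-273435 + 239999}{\left(634 - 684\right) - 114307} = - \frac{33436}{-50 - 114307} = - \frac{33436}{-114357} = \left(-33436\right) \left(- \frac{1}{114357}\right) = \frac{33436}{114357}$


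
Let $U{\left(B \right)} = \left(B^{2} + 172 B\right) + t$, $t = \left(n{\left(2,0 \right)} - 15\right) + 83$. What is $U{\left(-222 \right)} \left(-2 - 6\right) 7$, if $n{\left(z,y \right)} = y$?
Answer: $-625408$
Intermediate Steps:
$t = 68$ ($t = \left(0 - 15\right) + 83 = -15 + 83 = 68$)
$U{\left(B \right)} = 68 + B^{2} + 172 B$ ($U{\left(B \right)} = \left(B^{2} + 172 B\right) + 68 = 68 + B^{2} + 172 B$)
$U{\left(-222 \right)} \left(-2 - 6\right) 7 = \left(68 + \left(-222\right)^{2} + 172 \left(-222\right)\right) \left(-2 - 6\right) 7 = \left(68 + 49284 - 38184\right) \left(\left(-8\right) 7\right) = 11168 \left(-56\right) = -625408$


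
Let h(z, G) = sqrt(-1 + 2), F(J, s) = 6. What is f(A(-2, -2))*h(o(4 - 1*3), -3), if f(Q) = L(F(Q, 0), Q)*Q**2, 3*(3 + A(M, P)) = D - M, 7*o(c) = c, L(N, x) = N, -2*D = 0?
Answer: 98/3 ≈ 32.667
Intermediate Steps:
D = 0 (D = -1/2*0 = 0)
o(c) = c/7
h(z, G) = 1 (h(z, G) = sqrt(1) = 1)
A(M, P) = -3 - M/3 (A(M, P) = -3 + (0 - M)/3 = -3 + (-M)/3 = -3 - M/3)
f(Q) = 6*Q**2
f(A(-2, -2))*h(o(4 - 1*3), -3) = (6*(-3 - 1/3*(-2))**2)*1 = (6*(-3 + 2/3)**2)*1 = (6*(-7/3)**2)*1 = (6*(49/9))*1 = (98/3)*1 = 98/3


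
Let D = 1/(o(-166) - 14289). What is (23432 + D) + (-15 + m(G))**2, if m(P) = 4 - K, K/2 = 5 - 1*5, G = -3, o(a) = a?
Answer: 340458614/14455 ≈ 23553.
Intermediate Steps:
K = 0 (K = 2*(5 - 1*5) = 2*(5 - 5) = 2*0 = 0)
m(P) = 4 (m(P) = 4 - 1*0 = 4 + 0 = 4)
D = -1/14455 (D = 1/(-166 - 14289) = 1/(-14455) = -1/14455 ≈ -6.9180e-5)
(23432 + D) + (-15 + m(G))**2 = (23432 - 1/14455) + (-15 + 4)**2 = 338709559/14455 + (-11)**2 = 338709559/14455 + 121 = 340458614/14455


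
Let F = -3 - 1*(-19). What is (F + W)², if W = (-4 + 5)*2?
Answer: 324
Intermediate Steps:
W = 2 (W = 1*2 = 2)
F = 16 (F = -3 + 19 = 16)
(F + W)² = (16 + 2)² = 18² = 324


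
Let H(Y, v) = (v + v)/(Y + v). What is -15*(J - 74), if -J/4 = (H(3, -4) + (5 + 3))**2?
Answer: 16470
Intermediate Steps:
H(Y, v) = 2*v/(Y + v) (H(Y, v) = (2*v)/(Y + v) = 2*v/(Y + v))
J = -1024 (J = -4*(2*(-4)/(3 - 4) + (5 + 3))**2 = -4*(2*(-4)/(-1) + 8)**2 = -4*(2*(-4)*(-1) + 8)**2 = -4*(8 + 8)**2 = -4*16**2 = -4*256 = -1024)
-15*(J - 74) = -15*(-1024 - 74) = -15*(-1098) = 16470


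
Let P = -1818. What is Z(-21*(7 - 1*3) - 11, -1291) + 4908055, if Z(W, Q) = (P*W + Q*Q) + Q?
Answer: 6746155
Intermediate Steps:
Z(W, Q) = Q + Q² - 1818*W (Z(W, Q) = (-1818*W + Q*Q) + Q = (-1818*W + Q²) + Q = (Q² - 1818*W) + Q = Q + Q² - 1818*W)
Z(-21*(7 - 1*3) - 11, -1291) + 4908055 = (-1291 + (-1291)² - 1818*(-21*(7 - 1*3) - 11)) + 4908055 = (-1291 + 1666681 - 1818*(-21*(7 - 3) - 11)) + 4908055 = (-1291 + 1666681 - 1818*(-21*4 - 11)) + 4908055 = (-1291 + 1666681 - 1818*(-84 - 11)) + 4908055 = (-1291 + 1666681 - 1818*(-95)) + 4908055 = (-1291 + 1666681 + 172710) + 4908055 = 1838100 + 4908055 = 6746155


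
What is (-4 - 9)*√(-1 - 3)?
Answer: -26*I ≈ -26.0*I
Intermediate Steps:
(-4 - 9)*√(-1 - 3) = -26*I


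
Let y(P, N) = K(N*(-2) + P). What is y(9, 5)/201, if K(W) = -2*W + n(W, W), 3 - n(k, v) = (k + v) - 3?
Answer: 10/201 ≈ 0.049751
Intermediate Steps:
n(k, v) = 6 - k - v (n(k, v) = 3 - ((k + v) - 3) = 3 - (-3 + k + v) = 3 + (3 - k - v) = 6 - k - v)
K(W) = 6 - 4*W (K(W) = -2*W + (6 - W - W) = -2*W + (6 - 2*W) = 6 - 4*W)
y(P, N) = 6 - 4*P + 8*N (y(P, N) = 6 - 4*(N*(-2) + P) = 6 - 4*(-2*N + P) = 6 - 4*(P - 2*N) = 6 + (-4*P + 8*N) = 6 - 4*P + 8*N)
y(9, 5)/201 = (6 - 4*9 + 8*5)/201 = (6 - 36 + 40)*(1/201) = 10*(1/201) = 10/201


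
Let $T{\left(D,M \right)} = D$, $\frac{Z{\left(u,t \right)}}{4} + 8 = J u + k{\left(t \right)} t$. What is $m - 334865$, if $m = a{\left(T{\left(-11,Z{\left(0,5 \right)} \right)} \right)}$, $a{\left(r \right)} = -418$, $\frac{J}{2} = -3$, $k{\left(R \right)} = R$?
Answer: $-335283$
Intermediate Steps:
$J = -6$ ($J = 2 \left(-3\right) = -6$)
$Z{\left(u,t \right)} = -32 - 24 u + 4 t^{2}$ ($Z{\left(u,t \right)} = -32 + 4 \left(- 6 u + t t\right) = -32 + 4 \left(- 6 u + t^{2}\right) = -32 + 4 \left(t^{2} - 6 u\right) = -32 + \left(- 24 u + 4 t^{2}\right) = -32 - 24 u + 4 t^{2}$)
$m = -418$
$m - 334865 = -418 - 334865 = -335283$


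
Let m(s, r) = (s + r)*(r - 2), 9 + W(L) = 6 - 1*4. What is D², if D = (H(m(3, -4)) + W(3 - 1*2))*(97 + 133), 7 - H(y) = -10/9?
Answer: 5290000/81 ≈ 65309.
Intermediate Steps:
W(L) = -7 (W(L) = -9 + (6 - 1*4) = -9 + (6 - 4) = -9 + 2 = -7)
m(s, r) = (-2 + r)*(r + s) (m(s, r) = (r + s)*(-2 + r) = (-2 + r)*(r + s))
H(y) = 73/9 (H(y) = 7 - (-10)/9 = 7 - 1*(-10/9) = 7 + 10/9 = 73/9)
D = 2300/9 (D = (73/9 - 7)*(97 + 133) = (10/9)*230 = 2300/9 ≈ 255.56)
D² = (2300/9)² = 5290000/81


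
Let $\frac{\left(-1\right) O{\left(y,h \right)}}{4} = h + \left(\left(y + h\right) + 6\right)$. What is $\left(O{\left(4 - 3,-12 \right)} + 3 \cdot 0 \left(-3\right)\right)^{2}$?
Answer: $4624$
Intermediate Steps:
$O{\left(y,h \right)} = -24 - 8 h - 4 y$ ($O{\left(y,h \right)} = - 4 \left(h + \left(\left(y + h\right) + 6\right)\right) = - 4 \left(h + \left(\left(h + y\right) + 6\right)\right) = - 4 \left(h + \left(6 + h + y\right)\right) = - 4 \left(6 + y + 2 h\right) = -24 - 8 h - 4 y$)
$\left(O{\left(4 - 3,-12 \right)} + 3 \cdot 0 \left(-3\right)\right)^{2} = \left(\left(-24 - -96 - 4 \left(4 - 3\right)\right) + 3 \cdot 0 \left(-3\right)\right)^{2} = \left(\left(-24 + 96 - 4\right) + 0 \left(-3\right)\right)^{2} = \left(\left(-24 + 96 - 4\right) + 0\right)^{2} = \left(68 + 0\right)^{2} = 68^{2} = 4624$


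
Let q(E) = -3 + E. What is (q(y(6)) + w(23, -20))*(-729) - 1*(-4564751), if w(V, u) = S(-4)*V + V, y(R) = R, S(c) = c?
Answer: 4612865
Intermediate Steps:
w(V, u) = -3*V (w(V, u) = -4*V + V = -3*V)
(q(y(6)) + w(23, -20))*(-729) - 1*(-4564751) = ((-3 + 6) - 3*23)*(-729) - 1*(-4564751) = (3 - 69)*(-729) + 4564751 = -66*(-729) + 4564751 = 48114 + 4564751 = 4612865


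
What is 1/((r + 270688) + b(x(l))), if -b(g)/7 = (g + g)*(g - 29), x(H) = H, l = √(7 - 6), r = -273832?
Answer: -1/2752 ≈ -0.00036337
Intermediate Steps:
l = 1 (l = √1 = 1)
b(g) = -14*g*(-29 + g) (b(g) = -7*(g + g)*(g - 29) = -7*2*g*(-29 + g) = -14*g*(-29 + g))
1/((r + 270688) + b(x(l))) = 1/((-273832 + 270688) + 14*1*(29 - 1*1)) = 1/(-3144 + 14*1*(29 - 1)) = 1/(-3144 + 14*1*28) = 1/(-3144 + 392) = 1/(-2752) = -1/2752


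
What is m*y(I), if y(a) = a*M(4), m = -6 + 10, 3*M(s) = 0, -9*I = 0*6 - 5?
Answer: 0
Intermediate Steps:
I = 5/9 (I = -(0*6 - 5)/9 = -(0 - 5)/9 = -1/9*(-5) = 5/9 ≈ 0.55556)
M(s) = 0 (M(s) = (1/3)*0 = 0)
m = 4
y(a) = 0 (y(a) = a*0 = 0)
m*y(I) = 4*0 = 0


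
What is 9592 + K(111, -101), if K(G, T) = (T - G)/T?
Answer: 969004/101 ≈ 9594.1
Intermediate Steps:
K(G, T) = (T - G)/T
9592 + K(111, -101) = 9592 + (-101 - 1*111)/(-101) = 9592 - (-101 - 111)/101 = 9592 - 1/101*(-212) = 9592 + 212/101 = 969004/101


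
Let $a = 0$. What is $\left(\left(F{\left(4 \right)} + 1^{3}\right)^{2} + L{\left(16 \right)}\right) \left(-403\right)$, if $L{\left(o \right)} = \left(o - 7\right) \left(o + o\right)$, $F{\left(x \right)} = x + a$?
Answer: $-126139$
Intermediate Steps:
$F{\left(x \right)} = x$ ($F{\left(x \right)} = x + 0 = x$)
$L{\left(o \right)} = 2 o \left(-7 + o\right)$ ($L{\left(o \right)} = \left(-7 + o\right) 2 o = 2 o \left(-7 + o\right)$)
$\left(\left(F{\left(4 \right)} + 1^{3}\right)^{2} + L{\left(16 \right)}\right) \left(-403\right) = \left(\left(4 + 1^{3}\right)^{2} + 2 \cdot 16 \left(-7 + 16\right)\right) \left(-403\right) = \left(\left(4 + 1\right)^{2} + 2 \cdot 16 \cdot 9\right) \left(-403\right) = \left(5^{2} + 288\right) \left(-403\right) = \left(25 + 288\right) \left(-403\right) = 313 \left(-403\right) = -126139$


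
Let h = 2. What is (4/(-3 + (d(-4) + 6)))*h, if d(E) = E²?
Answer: 8/19 ≈ 0.42105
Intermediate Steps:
(4/(-3 + (d(-4) + 6)))*h = (4/(-3 + ((-4)² + 6)))*2 = (4/(-3 + (16 + 6)))*2 = (4/(-3 + 22))*2 = (4/19)*2 = 8/19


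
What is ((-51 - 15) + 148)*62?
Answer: 5084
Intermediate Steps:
((-51 - 15) + 148)*62 = (-66 + 148)*62 = 82*62 = 5084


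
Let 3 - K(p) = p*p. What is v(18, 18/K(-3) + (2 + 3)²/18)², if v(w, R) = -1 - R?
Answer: 121/324 ≈ 0.37346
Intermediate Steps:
K(p) = 3 - p² (K(p) = 3 - p*p = 3 - p²)
v(18, 18/K(-3) + (2 + 3)²/18)² = (-1 - (18/(3 - 1*(-3)²) + (2 + 3)²/18))² = (-1 - (18/(3 - 1*9) + 5²*(1/18)))² = (-1 - (18/(3 - 9) + 25*(1/18)))² = (-1 - (18/(-6) + 25/18))² = (-1 - (18*(-⅙) + 25/18))² = (-1 - (-3 + 25/18))² = (-1 - 1*(-29/18))² = (-1 + 29/18)² = (11/18)² = 121/324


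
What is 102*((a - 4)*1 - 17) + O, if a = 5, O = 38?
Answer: -1594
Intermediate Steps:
102*((a - 4)*1 - 17) + O = 102*((5 - 4)*1 - 17) + 38 = 102*(1*1 - 17) + 38 = 102*(1 - 17) + 38 = 102*(-16) + 38 = -1632 + 38 = -1594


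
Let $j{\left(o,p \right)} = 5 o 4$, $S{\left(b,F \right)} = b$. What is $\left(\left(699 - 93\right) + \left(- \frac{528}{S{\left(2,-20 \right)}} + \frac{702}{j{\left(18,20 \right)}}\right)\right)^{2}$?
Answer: $\frac{47320641}{400} \approx 1.183 \cdot 10^{5}$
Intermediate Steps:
$j{\left(o,p \right)} = 20 o$
$\left(\left(699 - 93\right) + \left(- \frac{528}{S{\left(2,-20 \right)}} + \frac{702}{j{\left(18,20 \right)}}\right)\right)^{2} = \left(\left(699 - 93\right) + \left(- \frac{528}{2} + \frac{702}{20 \cdot 18}\right)\right)^{2} = \left(\left(699 - 93\right) + \left(\left(-528\right) \frac{1}{2} + \frac{702}{360}\right)\right)^{2} = \left(606 + \left(-264 + 702 \cdot \frac{1}{360}\right)\right)^{2} = \left(606 + \left(-264 + \frac{39}{20}\right)\right)^{2} = \left(606 - \frac{5241}{20}\right)^{2} = \left(\frac{6879}{20}\right)^{2} = \frac{47320641}{400}$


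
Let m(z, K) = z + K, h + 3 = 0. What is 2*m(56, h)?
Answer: 106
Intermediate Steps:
h = -3 (h = -3 + 0 = -3)
m(z, K) = K + z
2*m(56, h) = 2*(-3 + 56) = 2*53 = 106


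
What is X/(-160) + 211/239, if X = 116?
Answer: 1509/9560 ≈ 0.15785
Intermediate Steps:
X/(-160) + 211/239 = 116/(-160) + 211/239 = 116*(-1/160) + 211*(1/239) = -29/40 + 211/239 = 1509/9560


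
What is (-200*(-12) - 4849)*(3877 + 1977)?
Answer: -14336446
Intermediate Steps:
(-200*(-12) - 4849)*(3877 + 1977) = (2400 - 4849)*5854 = -2449*5854 = -14336446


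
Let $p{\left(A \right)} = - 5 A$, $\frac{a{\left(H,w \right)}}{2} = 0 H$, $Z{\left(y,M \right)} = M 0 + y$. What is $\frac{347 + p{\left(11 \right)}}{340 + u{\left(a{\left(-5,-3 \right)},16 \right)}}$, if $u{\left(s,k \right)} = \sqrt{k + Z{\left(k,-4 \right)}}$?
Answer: $\frac{6205}{7223} - \frac{73 \sqrt{2}}{7223} \approx 0.84477$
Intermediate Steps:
$Z{\left(y,M \right)} = y$ ($Z{\left(y,M \right)} = 0 + y = y$)
$a{\left(H,w \right)} = 0$ ($a{\left(H,w \right)} = 2 \cdot 0 H = 2 \cdot 0 = 0$)
$u{\left(s,k \right)} = \sqrt{2} \sqrt{k}$ ($u{\left(s,k \right)} = \sqrt{k + k} = \sqrt{2 k} = \sqrt{2} \sqrt{k}$)
$\frac{347 + p{\left(11 \right)}}{340 + u{\left(a{\left(-5,-3 \right)},16 \right)}} = \frac{347 - 55}{340 + \sqrt{2} \sqrt{16}} = \frac{347 - 55}{340 + \sqrt{2} \cdot 4} = \frac{292}{340 + 4 \sqrt{2}}$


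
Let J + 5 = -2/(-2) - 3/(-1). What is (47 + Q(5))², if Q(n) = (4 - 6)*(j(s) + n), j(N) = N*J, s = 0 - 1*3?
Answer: 961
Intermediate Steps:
J = -1 (J = -5 + (-2/(-2) - 3/(-1)) = -5 + (-2*(-½) - 3*(-1)) = -5 + (1 + 3) = -5 + 4 = -1)
s = -3 (s = 0 - 3 = -3)
j(N) = -N (j(N) = N*(-1) = -N)
Q(n) = -6 - 2*n (Q(n) = (4 - 6)*(-1*(-3) + n) = -2*(3 + n) = -6 - 2*n)
(47 + Q(5))² = (47 + (-6 - 2*5))² = (47 + (-6 - 10))² = (47 - 16)² = 31² = 961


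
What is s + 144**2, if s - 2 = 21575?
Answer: 42313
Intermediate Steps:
s = 21577 (s = 2 + 21575 = 21577)
s + 144**2 = 21577 + 144**2 = 21577 + 20736 = 42313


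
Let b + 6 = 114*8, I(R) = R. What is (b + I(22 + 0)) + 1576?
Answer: 2504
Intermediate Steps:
b = 906 (b = -6 + 114*8 = -6 + 912 = 906)
(b + I(22 + 0)) + 1576 = (906 + (22 + 0)) + 1576 = (906 + 22) + 1576 = 928 + 1576 = 2504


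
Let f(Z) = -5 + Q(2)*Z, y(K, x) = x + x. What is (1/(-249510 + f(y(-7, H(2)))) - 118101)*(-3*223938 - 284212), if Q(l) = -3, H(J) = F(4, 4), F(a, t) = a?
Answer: 28174856241581440/249539 ≈ 1.1291e+11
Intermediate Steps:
H(J) = 4
y(K, x) = 2*x
f(Z) = -5 - 3*Z
(1/(-249510 + f(y(-7, H(2)))) - 118101)*(-3*223938 - 284212) = (1/(-249510 + (-5 - 6*4)) - 118101)*(-3*223938 - 284212) = (1/(-249510 + (-5 - 3*8)) - 118101)*(-671814 - 284212) = (1/(-249510 + (-5 - 24)) - 118101)*(-956026) = (1/(-249510 - 29) - 118101)*(-956026) = (1/(-249539) - 118101)*(-956026) = (-1/249539 - 118101)*(-956026) = -29470805440/249539*(-956026) = 28174856241581440/249539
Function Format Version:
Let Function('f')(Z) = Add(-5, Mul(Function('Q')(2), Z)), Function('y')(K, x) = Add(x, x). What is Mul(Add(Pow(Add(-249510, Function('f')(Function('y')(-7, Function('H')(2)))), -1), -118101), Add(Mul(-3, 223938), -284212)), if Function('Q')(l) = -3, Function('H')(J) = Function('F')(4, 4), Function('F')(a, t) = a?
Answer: Rational(28174856241581440, 249539) ≈ 1.1291e+11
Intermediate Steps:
Function('H')(J) = 4
Function('y')(K, x) = Mul(2, x)
Function('f')(Z) = Add(-5, Mul(-3, Z))
Mul(Add(Pow(Add(-249510, Function('f')(Function('y')(-7, Function('H')(2)))), -1), -118101), Add(Mul(-3, 223938), -284212)) = Mul(Add(Pow(Add(-249510, Add(-5, Mul(-3, Mul(2, 4)))), -1), -118101), Add(Mul(-3, 223938), -284212)) = Mul(Add(Pow(Add(-249510, Add(-5, Mul(-3, 8))), -1), -118101), Add(-671814, -284212)) = Mul(Add(Pow(Add(-249510, Add(-5, -24)), -1), -118101), -956026) = Mul(Add(Pow(Add(-249510, -29), -1), -118101), -956026) = Mul(Add(Pow(-249539, -1), -118101), -956026) = Mul(Add(Rational(-1, 249539), -118101), -956026) = Mul(Rational(-29470805440, 249539), -956026) = Rational(28174856241581440, 249539)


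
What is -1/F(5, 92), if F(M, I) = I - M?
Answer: -1/87 ≈ -0.011494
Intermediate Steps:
-1/F(5, 92) = -1/(92 - 1*5) = -1/(92 - 5) = -1/87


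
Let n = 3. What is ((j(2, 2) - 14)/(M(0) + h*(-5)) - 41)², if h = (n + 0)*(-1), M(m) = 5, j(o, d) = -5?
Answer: 703921/400 ≈ 1759.8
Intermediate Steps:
h = -3 (h = (3 + 0)*(-1) = 3*(-1) = -3)
((j(2, 2) - 14)/(M(0) + h*(-5)) - 41)² = ((-5 - 14)/(5 - 3*(-5)) - 41)² = (-19/(5 + 15) - 41)² = (-19/20 - 41)² = (-839/20)² = 703921/400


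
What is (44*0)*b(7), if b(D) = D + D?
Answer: 0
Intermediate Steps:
b(D) = 2*D
(44*0)*b(7) = (44*0)*(2*7) = 0*14 = 0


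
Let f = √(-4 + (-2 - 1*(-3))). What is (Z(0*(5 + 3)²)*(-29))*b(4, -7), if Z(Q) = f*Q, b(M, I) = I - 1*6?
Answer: 0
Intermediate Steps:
b(M, I) = -6 + I (b(M, I) = I - 6 = -6 + I)
f = I*√3 (f = √(-4 + (-2 + 3)) = √(-4 + 1) = √(-3) = I*√3 ≈ 1.732*I)
Z(Q) = I*Q*√3 (Z(Q) = (I*√3)*Q = I*Q*√3)
(Z(0*(5 + 3)²)*(-29))*b(4, -7) = ((I*(0*(5 + 3)²)*√3)*(-29))*(-6 - 7) = ((I*(0*8²)*√3)*(-29))*(-13) = ((I*(0*64)*√3)*(-29))*(-13) = ((I*0*√3)*(-29))*(-13) = (0*(-29))*(-13) = 0*(-13) = 0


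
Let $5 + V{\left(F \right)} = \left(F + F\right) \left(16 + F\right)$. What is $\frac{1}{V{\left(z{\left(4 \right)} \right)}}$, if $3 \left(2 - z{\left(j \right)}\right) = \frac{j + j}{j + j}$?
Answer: $\frac{9}{485} \approx 0.018557$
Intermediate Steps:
$z{\left(j \right)} = \frac{5}{3}$ ($z{\left(j \right)} = 2 - \frac{\left(j + j\right) \frac{1}{j + j}}{3} = 2 - \frac{2 j \frac{1}{2 j}}{3} = 2 - \frac{1}{3} = \frac{5}{3}$)
$V{\left(F \right)} = -5 + 2 F \left(16 + F\right)$ ($V{\left(F \right)} = -5 + \left(F + F\right) \left(16 + F\right) = -5 + 2 F \left(16 + F\right)$)
$\frac{1}{V{\left(z{\left(4 \right)} \right)}} = \frac{1}{-5 + 2 \left(\frac{5}{3}\right)^{2} + 32 \cdot \frac{5}{3}} = \frac{1}{-5 + 2 \cdot \frac{25}{9} + \frac{160}{3}} = \frac{1}{-5 + \frac{50}{9} + \frac{160}{3}} = \frac{1}{\frac{485}{9}} = \frac{9}{485}$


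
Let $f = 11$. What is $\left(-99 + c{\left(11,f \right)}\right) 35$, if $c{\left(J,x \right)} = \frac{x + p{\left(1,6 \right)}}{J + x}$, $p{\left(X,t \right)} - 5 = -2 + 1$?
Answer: $- \frac{75705}{22} \approx -3441.1$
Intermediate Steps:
$p{\left(X,t \right)} = 4$ ($p{\left(X,t \right)} = 5 + \left(-2 + 1\right) = 5 - 1 = 4$)
$c{\left(J,x \right)} = \frac{4 + x}{J + x}$ ($c{\left(J,x \right)} = \frac{x + 4}{J + x} = \frac{4 + x}{J + x}$)
$\left(-99 + c{\left(11,f \right)}\right) 35 = \left(-99 + \frac{4 + 11}{11 + 11}\right) 35 = \left(-99 + \frac{1}{22} \cdot 15\right) 35 = \left(-99 + \frac{15}{22}\right) 35 = \left(- \frac{2163}{22}\right) 35 = - \frac{75705}{22}$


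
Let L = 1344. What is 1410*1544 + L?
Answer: 2178384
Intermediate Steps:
1410*1544 + L = 1410*1544 + 1344 = 2177040 + 1344 = 2178384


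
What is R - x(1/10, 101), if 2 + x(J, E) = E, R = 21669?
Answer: 21570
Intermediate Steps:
x(J, E) = -2 + E
R - x(1/10, 101) = 21669 - (-2 + 101) = 21669 - 1*99 = 21669 - 99 = 21570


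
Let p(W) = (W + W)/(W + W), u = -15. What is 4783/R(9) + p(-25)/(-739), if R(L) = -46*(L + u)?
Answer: 3534361/203964 ≈ 17.328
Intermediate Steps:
p(W) = 1 (p(W) = (2*W)/((2*W)) = (2*W)*(1/(2*W)) = 1)
R(L) = 690 - 46*L (R(L) = -46*(L - 15) = -46*(-15 + L) = 690 - 46*L)
4783/R(9) + p(-25)/(-739) = 4783/(690 - 46*9) + 1/(-739) = 4783/(690 - 414) + 1*(-1/739) = 4783/276 - 1/739 = 3534361/203964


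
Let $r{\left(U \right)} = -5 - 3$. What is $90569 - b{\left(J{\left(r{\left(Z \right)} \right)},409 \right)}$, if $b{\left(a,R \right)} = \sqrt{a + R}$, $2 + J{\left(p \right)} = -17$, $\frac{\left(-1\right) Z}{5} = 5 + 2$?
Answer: $90569 - \sqrt{390} \approx 90549.0$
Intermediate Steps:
$Z = -35$ ($Z = - 5 \left(5 + 2\right) = \left(-5\right) 7 = -35$)
$r{\left(U \right)} = -8$
$J{\left(p \right)} = -19$ ($J{\left(p \right)} = -2 - 17 = -19$)
$b{\left(a,R \right)} = \sqrt{R + a}$
$90569 - b{\left(J{\left(r{\left(Z \right)} \right)},409 \right)} = 90569 - \sqrt{409 - 19} = 90569 - \sqrt{390}$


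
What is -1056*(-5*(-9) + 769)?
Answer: -859584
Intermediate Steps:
-1056*(-5*(-9) + 769) = -1056*(45 + 769) = -1056*814 = -859584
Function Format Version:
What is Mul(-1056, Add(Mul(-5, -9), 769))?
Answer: -859584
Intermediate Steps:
Mul(-1056, Add(Mul(-5, -9), 769)) = Mul(-1056, Add(45, 769)) = Mul(-1056, 814) = -859584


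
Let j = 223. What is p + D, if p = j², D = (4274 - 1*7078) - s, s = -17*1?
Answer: 46942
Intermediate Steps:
s = -17
D = -2787 (D = (4274 - 1*7078) - 1*(-17) = (4274 - 7078) + 17 = -2804 + 17 = -2787)
p = 49729 (p = 223² = 49729)
p + D = 49729 - 2787 = 46942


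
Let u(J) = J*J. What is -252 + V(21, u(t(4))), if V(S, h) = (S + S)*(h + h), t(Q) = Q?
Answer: 1092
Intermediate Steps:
u(J) = J²
V(S, h) = 4*S*h (V(S, h) = (2*S)*(2*h) = 4*S*h)
-252 + V(21, u(t(4))) = -252 + 4*21*4² = -252 + 4*21*16 = -252 + 1344 = 1092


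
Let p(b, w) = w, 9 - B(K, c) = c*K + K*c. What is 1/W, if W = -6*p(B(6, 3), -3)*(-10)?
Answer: -1/180 ≈ -0.0055556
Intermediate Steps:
B(K, c) = 9 - 2*K*c (B(K, c) = 9 - (c*K + K*c) = 9 - (K*c + K*c) = 9 - 2*K*c)
W = -180 (W = -6*(-3)*(-10) = 18*(-10) = -180)
1/W = 1/(-180) = -1/180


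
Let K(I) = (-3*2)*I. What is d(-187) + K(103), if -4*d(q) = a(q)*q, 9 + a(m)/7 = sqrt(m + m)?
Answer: -14253/4 + 1309*I*sqrt(374)/4 ≈ -3563.3 + 6328.7*I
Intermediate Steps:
a(m) = -63 + 7*sqrt(2)*sqrt(m) (a(m) = -63 + 7*sqrt(m + m) = -63 + 7*sqrt(2*m) = -63 + 7*(sqrt(2)*sqrt(m)) = -63 + 7*sqrt(2)*sqrt(m))
K(I) = -6*I
d(q) = -q*(-63 + 7*sqrt(2)*sqrt(q))/4 (d(q) = -(-63 + 7*sqrt(2)*sqrt(q))*q/4 = -q*(-63 + 7*sqrt(2)*sqrt(q))/4)
d(-187) + K(103) = ((63/4)*(-187) - 7*sqrt(2)*(-187)**(3/2)/4) - 6*103 = (-11781/4 - 7*sqrt(2)*(-187*I*sqrt(187))/4) - 618 = (-11781/4 + 1309*I*sqrt(374)/4) - 618 = -14253/4 + 1309*I*sqrt(374)/4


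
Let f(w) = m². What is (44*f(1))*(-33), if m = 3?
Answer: -13068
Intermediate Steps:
f(w) = 9 (f(w) = 3² = 9)
(44*f(1))*(-33) = (44*9)*(-33) = 396*(-33) = -13068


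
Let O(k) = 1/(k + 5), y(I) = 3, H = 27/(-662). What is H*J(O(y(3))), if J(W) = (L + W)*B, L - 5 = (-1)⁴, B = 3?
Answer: -3969/5296 ≈ -0.74943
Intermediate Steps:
H = -27/662 (H = 27*(-1/662) = -27/662 ≈ -0.040785)
L = 6 (L = 5 + (-1)⁴ = 5 + 1 = 6)
O(k) = 1/(5 + k)
J(W) = 18 + 3*W (J(W) = (6 + W)*3 = 18 + 3*W)
H*J(O(y(3))) = -27*(18 + 3/(5 + 3))/662 = -27*(18 + 3/8)/662 = -27/662*147/8 = -3969/5296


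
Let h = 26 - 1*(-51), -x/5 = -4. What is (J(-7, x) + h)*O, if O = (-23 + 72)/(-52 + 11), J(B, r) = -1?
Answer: -3724/41 ≈ -90.829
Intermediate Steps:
x = 20 (x = -5*(-4) = 20)
O = -49/41 (O = 49/(-41) = 49*(-1/41) = -49/41 ≈ -1.1951)
h = 77 (h = 26 + 51 = 77)
(J(-7, x) + h)*O = (-1 + 77)*(-49/41) = 76*(-49/41) = -3724/41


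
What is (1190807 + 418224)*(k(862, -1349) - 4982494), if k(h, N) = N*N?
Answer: -5088871080483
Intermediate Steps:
k(h, N) = N**2
(1190807 + 418224)*(k(862, -1349) - 4982494) = (1190807 + 418224)*((-1349)**2 - 4982494) = 1609031*(1819801 - 4982494) = 1609031*(-3162693) = -5088871080483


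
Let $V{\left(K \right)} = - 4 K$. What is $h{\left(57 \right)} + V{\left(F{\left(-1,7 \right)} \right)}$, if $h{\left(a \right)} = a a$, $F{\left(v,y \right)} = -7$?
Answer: $3277$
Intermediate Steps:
$h{\left(a \right)} = a^{2}$
$h{\left(57 \right)} + V{\left(F{\left(-1,7 \right)} \right)} = 57^{2} - -28 = 3249 + 28 = 3277$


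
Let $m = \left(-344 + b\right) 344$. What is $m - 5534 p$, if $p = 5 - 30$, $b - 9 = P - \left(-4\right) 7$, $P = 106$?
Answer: $69206$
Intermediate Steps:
$b = 143$ ($b = 9 + \left(106 - \left(-4\right) 7\right) = 9 + \left(106 - -28\right) = 9 + \left(106 + 28\right) = 9 + 134 = 143$)
$p = -25$ ($p = 5 - 30 = -25$)
$m = -69144$ ($m = \left(-344 + 143\right) 344 = \left(-201\right) 344 = -69144$)
$m - 5534 p = -69144 - -138350 = -69144 + 138350 = 69206$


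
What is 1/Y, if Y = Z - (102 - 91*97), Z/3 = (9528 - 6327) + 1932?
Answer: 1/24124 ≈ 4.1452e-5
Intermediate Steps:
Z = 15399 (Z = 3*((9528 - 6327) + 1932) = 3*(3201 + 1932) = 3*5133 = 15399)
Y = 24124 (Y = 15399 - (102 - 91*97) = 15399 - (102 - 8827) = 15399 - 1*(-8725) = 15399 + 8725 = 24124)
1/Y = 1/24124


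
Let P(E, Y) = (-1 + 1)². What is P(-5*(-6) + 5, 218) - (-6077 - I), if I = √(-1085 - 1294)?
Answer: 6077 + I*√2379 ≈ 6077.0 + 48.775*I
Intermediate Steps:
I = I*√2379 (I = √(-2379) = I*√2379 ≈ 48.775*I)
P(E, Y) = 0 (P(E, Y) = 0² = 0)
P(-5*(-6) + 5, 218) - (-6077 - I) = 0 - (-6077 - I*√2379) = 0 + (6077 + I*√2379) = 6077 + I*√2379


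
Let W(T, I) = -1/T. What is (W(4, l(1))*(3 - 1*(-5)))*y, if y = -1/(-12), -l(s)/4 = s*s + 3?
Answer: -1/6 ≈ -0.16667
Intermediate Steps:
l(s) = -12 - 4*s**2 (l(s) = -4*(s*s + 3) = -4*(s**2 + 3) = -4*(3 + s**2) = -12 - 4*s**2)
y = 1/12 (y = -1*(-1/12) = 1/12 ≈ 0.083333)
(W(4, l(1))*(3 - 1*(-5)))*y = ((-1/4)*(3 - 1*(-5)))*(1/12) = ((-1*1/4)*(3 + 5))*(1/12) = -1/4*8*(1/12) = -2*1/12 = -1/6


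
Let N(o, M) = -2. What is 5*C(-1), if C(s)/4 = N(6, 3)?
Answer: -40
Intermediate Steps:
C(s) = -8 (C(s) = 4*(-2) = -8)
5*C(-1) = 5*(-8) = -40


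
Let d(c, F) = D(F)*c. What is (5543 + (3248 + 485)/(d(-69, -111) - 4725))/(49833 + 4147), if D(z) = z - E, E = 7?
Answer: 4736041/46112415 ≈ 0.10271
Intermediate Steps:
D(z) = -7 + z (D(z) = z - 1*7 = z - 7 = -7 + z)
d(c, F) = c*(-7 + F) (d(c, F) = (-7 + F)*c = c*(-7 + F))
(5543 + (3248 + 485)/(d(-69, -111) - 4725))/(49833 + 4147) = (5543 + (3248 + 485)/(-69*(-7 - 111) - 4725))/(49833 + 4147) = (5543 + 3733/(-69*(-118) - 4725))/53980 = (5543 + 3733/(8142 - 4725))*(1/53980) = (5543 + 3733/3417)*(1/53980) = (18944164/3417)*(1/53980) = 4736041/46112415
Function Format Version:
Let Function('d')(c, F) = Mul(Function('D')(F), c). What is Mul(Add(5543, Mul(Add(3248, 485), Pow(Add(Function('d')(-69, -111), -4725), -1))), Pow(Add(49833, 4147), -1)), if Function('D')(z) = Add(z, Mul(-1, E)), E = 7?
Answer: Rational(4736041, 46112415) ≈ 0.10271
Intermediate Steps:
Function('D')(z) = Add(-7, z) (Function('D')(z) = Add(z, Mul(-1, 7)) = Add(z, -7) = Add(-7, z))
Function('d')(c, F) = Mul(c, Add(-7, F)) (Function('d')(c, F) = Mul(Add(-7, F), c) = Mul(c, Add(-7, F)))
Mul(Add(5543, Mul(Add(3248, 485), Pow(Add(Function('d')(-69, -111), -4725), -1))), Pow(Add(49833, 4147), -1)) = Mul(Add(5543, Mul(Add(3248, 485), Pow(Add(Mul(-69, Add(-7, -111)), -4725), -1))), Pow(Add(49833, 4147), -1)) = Mul(Add(5543, Mul(3733, Pow(Add(Mul(-69, -118), -4725), -1))), Pow(53980, -1)) = Mul(Add(5543, Mul(3733, Pow(Add(8142, -4725), -1))), Rational(1, 53980)) = Mul(Add(5543, Mul(3733, Pow(3417, -1))), Rational(1, 53980)) = Mul(Add(5543, Mul(3733, Rational(1, 3417))), Rational(1, 53980)) = Mul(Add(5543, Rational(3733, 3417)), Rational(1, 53980)) = Mul(Rational(18944164, 3417), Rational(1, 53980)) = Rational(4736041, 46112415)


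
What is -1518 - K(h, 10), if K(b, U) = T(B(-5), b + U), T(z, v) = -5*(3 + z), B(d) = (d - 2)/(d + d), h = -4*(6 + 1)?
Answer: -2999/2 ≈ -1499.5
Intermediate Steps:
h = -28 (h = -4*7 = -28)
B(d) = (-2 + d)/(2*d) (B(d) = (-2 + d)/((2*d)) = (-2 + d)*(1/(2*d)) = (-2 + d)/(2*d))
T(z, v) = -15 - 5*z
K(b, U) = -37/2 (K(b, U) = -15 - 5*(-2 - 5)/(2*(-5)) = -15 - 5*(-1)*(-7)/(2*5) = -15 - 5*7/10 = -15 - 7/2 = -37/2)
-1518 - K(h, 10) = -1518 - 1*(-37/2) = -1518 + 37/2 = -2999/2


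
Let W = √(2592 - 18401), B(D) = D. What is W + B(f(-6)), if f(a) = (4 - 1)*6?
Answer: 18 + I*√15809 ≈ 18.0 + 125.73*I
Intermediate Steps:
f(a) = 18 (f(a) = 3*6 = 18)
W = I*√15809 (W = √(-15809) = I*√15809 ≈ 125.73*I)
W + B(f(-6)) = I*√15809 + 18 = 18 + I*√15809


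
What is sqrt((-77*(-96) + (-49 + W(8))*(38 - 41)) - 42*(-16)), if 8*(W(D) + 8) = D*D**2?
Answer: sqrt(8043) ≈ 89.683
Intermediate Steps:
W(D) = -8 + D**3/8 (W(D) = -8 + (D*D**2)/8 = -8 + D**3/8)
sqrt((-77*(-96) + (-49 + W(8))*(38 - 41)) - 42*(-16)) = sqrt((-77*(-96) + (-49 + (-8 + (1/8)*8**3))*(38 - 41)) - 42*(-16)) = sqrt((7392 + (-49 + (-8 + (1/8)*512))*(-3)) + 672) = sqrt((7392 + (-49 + (-8 + 64))*(-3)) + 672) = sqrt((7392 + (-49 + 56)*(-3)) + 672) = sqrt((7392 + 7*(-3)) + 672) = sqrt((7392 - 21) + 672) = sqrt(7371 + 672) = sqrt(8043)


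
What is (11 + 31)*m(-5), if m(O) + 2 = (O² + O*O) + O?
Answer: 1806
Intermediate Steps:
m(O) = -2 + O + 2*O² (m(O) = -2 + ((O² + O*O) + O) = -2 + ((O² + O²) + O) = -2 + (2*O² + O) = -2 + (O + 2*O²) = -2 + O + 2*O²)
(11 + 31)*m(-5) = (11 + 31)*(-2 - 5 + 2*(-5)²) = 42*(-2 - 5 + 2*25) = 42*(-2 - 5 + 50) = 42*43 = 1806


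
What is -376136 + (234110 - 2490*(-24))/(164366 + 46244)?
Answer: -7921770909/21061 ≈ -3.7613e+5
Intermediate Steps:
-376136 + (234110 - 2490*(-24))/(164366 + 46244) = -376136 + (234110 + 59760)/210610 = -376136 + 293870*(1/210610) = -376136 + 29387/21061 = -7921770909/21061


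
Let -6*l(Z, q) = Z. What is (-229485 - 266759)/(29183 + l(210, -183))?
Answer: -17723/1041 ≈ -17.025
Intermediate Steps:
l(Z, q) = -Z/6
(-229485 - 266759)/(29183 + l(210, -183)) = (-229485 - 266759)/(29183 - 1/6*210) = -496244/(29183 - 35) = -496244/29148 = -496244*1/29148 = -17723/1041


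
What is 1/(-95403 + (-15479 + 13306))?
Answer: -1/97576 ≈ -1.0248e-5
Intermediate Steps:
1/(-95403 + (-15479 + 13306)) = 1/(-95403 - 2173) = 1/(-97576) = -1/97576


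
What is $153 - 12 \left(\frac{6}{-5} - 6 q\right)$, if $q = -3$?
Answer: $- \frac{243}{5} \approx -48.6$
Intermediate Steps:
$153 - 12 \left(\frac{6}{-5} - 6 q\right) = 153 - 12 \left(\frac{6}{-5} - -18\right) = 153 - 12 \left(6 \left(- \frac{1}{5}\right) + 18\right) = 153 - 12 \left(- \frac{6}{5} + 18\right) = 153 - \frac{1008}{5} = - \frac{243}{5}$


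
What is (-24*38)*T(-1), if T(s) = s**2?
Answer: -912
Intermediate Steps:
(-24*38)*T(-1) = -24*38*(-1)**2 = -912*1 = -912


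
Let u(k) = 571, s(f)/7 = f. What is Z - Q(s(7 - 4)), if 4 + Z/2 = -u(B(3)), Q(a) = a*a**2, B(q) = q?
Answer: -10411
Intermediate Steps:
s(f) = 7*f
Q(a) = a**3
Z = -1150 (Z = -8 + 2*(-1*571) = -8 + 2*(-571) = -8 - 1142 = -1150)
Z - Q(s(7 - 4)) = -1150 - (7*(7 - 4))**3 = -1150 - (7*3)**3 = -1150 - 1*21**3 = -1150 - 1*9261 = -1150 - 9261 = -10411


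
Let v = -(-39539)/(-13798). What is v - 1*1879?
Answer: -25965981/13798 ≈ -1881.9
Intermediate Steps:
v = -39539/13798 (v = -(-39539)*(-1)/13798 = -1*39539/13798 = -39539/13798 ≈ -2.8656)
v - 1*1879 = -39539/13798 - 1*1879 = -39539/13798 - 1879 = -25965981/13798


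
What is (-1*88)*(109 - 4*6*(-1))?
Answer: -11704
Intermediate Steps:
(-1*88)*(109 - 4*6*(-1)) = -88*(109 - 24*(-1)) = -88*(109 + 24) = -88*133 = -11704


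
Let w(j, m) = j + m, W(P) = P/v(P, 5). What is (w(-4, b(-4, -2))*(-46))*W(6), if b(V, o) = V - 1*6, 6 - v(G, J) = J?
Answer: 3864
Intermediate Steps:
v(G, J) = 6 - J
b(V, o) = -6 + V (b(V, o) = V - 6 = -6 + V)
W(P) = P (W(P) = P/(6 - 1*5) = P/(6 - 5) = P/1 = P*1 = P)
(w(-4, b(-4, -2))*(-46))*W(6) = ((-4 + (-6 - 4))*(-46))*6 = ((-4 - 10)*(-46))*6 = -14*(-46)*6 = 644*6 = 3864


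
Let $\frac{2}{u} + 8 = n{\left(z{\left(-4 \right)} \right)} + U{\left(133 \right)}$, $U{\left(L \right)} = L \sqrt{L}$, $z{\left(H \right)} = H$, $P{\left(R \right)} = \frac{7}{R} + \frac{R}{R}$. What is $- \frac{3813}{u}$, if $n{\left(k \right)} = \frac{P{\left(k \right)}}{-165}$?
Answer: $\frac{6707067}{440} - \frac{507129 \sqrt{133}}{2} \approx -2.909 \cdot 10^{6}$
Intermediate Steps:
$P{\left(R \right)} = 1 + \frac{7}{R}$ ($P{\left(R \right)} = \frac{7}{R} + 1 = 1 + \frac{7}{R}$)
$n{\left(k \right)} = - \frac{7 + k}{165 k}$ ($n{\left(k \right)} = \frac{\frac{1}{k} \left(7 + k\right)}{-165} = \frac{7 + k}{k} \left(- \frac{1}{165}\right) = - \frac{7 + k}{165 k}$)
$U{\left(L \right)} = L^{\frac{3}{2}}$
$u = \frac{2}{- \frac{1759}{220} + 133 \sqrt{133}}$ ($u = \frac{2}{-8 + \left(\frac{-7 - -4}{165 \left(-4\right)} + 133^{\frac{3}{2}}\right)} = \frac{2}{-8 + \left(\frac{1}{165} \left(- \frac{1}{4}\right) \left(-7 + 4\right) + 133 \sqrt{133}\right)} = \frac{2}{-8 + \left(\frac{1}{165} \left(- \frac{1}{4}\right) \left(-3\right) + 133 \sqrt{133}\right)} = \frac{2}{-8 + \left(\frac{1}{220} + 133 \sqrt{133}\right)} = \frac{2}{- \frac{1759}{220} + 133 \sqrt{133}} \approx 0.0013108$)
$- \frac{3813}{u} = - \frac{3813}{\frac{773960}{113864536719} + \frac{12874400 \sqrt{133}}{113864536719}}$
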